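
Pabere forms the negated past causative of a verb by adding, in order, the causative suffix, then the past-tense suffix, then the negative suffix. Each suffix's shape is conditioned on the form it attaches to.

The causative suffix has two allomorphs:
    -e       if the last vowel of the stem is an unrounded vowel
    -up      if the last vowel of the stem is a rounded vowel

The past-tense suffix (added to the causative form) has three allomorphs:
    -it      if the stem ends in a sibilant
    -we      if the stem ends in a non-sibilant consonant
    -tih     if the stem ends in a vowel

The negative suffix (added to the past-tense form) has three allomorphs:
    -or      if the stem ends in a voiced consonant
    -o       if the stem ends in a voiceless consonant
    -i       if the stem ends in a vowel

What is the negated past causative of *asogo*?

asogoupwei

The last vowel of *asogo* is /o/, which is a rounded vowel, so the causative suffix is -up, giving *asogoup*.
The causative form *asogoup* — final sound /p/ (a non-sibilant consonant) → -we → *asogoupwe*.
The final sound of the past-tense form *asogoupwe* is /e/, which is a vowel, so the negative suffix is -i, giving *asogoupwei*.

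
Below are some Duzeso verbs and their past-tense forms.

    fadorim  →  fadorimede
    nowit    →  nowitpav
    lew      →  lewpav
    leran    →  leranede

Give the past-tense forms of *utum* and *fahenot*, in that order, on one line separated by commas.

utumede, fahenotpav

The pattern is nasality of the final consonant: -ede when the stem ends in a nasal (*fadorim*, *leran*); -pav when the stem ends in a non-nasal consonant (*nowit*, *lew*).
Since the final consonant of *utum* is /m/ (a nasal), it takes -ede, giving *utumede*.
*fahenot*: final consonant = /t/, non-nasal → -pav → *fahenotpav*.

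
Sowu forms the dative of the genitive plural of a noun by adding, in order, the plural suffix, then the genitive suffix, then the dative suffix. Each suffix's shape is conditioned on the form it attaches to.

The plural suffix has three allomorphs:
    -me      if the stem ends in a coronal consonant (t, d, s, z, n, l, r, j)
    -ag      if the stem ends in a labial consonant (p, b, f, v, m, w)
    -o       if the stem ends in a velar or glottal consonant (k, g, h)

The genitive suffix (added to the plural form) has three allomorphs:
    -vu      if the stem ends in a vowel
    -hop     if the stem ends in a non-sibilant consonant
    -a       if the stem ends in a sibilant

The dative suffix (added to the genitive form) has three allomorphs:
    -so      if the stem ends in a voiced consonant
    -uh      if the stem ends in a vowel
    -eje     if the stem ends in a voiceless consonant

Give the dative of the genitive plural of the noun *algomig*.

Since the final consonant of *algomig* is /g/ (velar/glottal), it takes -o, giving *algomigo*.
The final sound of the plural form *algomigo* is /o/, which is a vowel, so the genitive suffix is -vu, giving *algomigovu*.
The genitive form *algomigovu* — final sound /u/ (a vowel) → -uh → *algomigovuuh*.

algomigovuuh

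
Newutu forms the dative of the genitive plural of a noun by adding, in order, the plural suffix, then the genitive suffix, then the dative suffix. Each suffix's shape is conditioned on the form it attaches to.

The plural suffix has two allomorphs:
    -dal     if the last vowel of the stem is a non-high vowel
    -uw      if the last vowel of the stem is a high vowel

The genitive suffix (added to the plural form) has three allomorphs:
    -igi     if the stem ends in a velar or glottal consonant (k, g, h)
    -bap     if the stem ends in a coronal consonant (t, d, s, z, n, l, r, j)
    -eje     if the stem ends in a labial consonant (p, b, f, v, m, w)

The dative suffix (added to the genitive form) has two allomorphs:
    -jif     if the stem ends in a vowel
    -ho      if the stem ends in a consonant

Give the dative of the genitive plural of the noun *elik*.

*elik*: last vowel = /i/, a high vowel → -uw → *elikuw*.
The plural form *elikuw*: final consonant = /w/, labial → -eje → *elikuweje*.
The genitive form *elikuweje*: final sound = /e/, a vowel → -jif → *elikuwejejif*.

elikuwejejif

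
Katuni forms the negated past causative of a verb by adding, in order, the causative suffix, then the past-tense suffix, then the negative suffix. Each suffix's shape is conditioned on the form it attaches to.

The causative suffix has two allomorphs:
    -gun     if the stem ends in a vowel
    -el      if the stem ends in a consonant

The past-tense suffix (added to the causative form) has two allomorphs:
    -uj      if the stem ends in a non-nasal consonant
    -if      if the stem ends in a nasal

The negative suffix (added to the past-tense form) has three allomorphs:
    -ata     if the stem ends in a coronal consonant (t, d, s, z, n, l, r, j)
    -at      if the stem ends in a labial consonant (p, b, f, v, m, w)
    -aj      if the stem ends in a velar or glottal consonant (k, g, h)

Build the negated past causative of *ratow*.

ratowelujata

*ratow*: final sound = /w/, a consonant → -el → *ratowel*.
The causative form *ratowel* — final consonant /l/ (non-nasal) → -uj → *ratoweluj*.
The past-tense form *ratoweluj*: final consonant = /j/, coronal → -ata → *ratowelujata*.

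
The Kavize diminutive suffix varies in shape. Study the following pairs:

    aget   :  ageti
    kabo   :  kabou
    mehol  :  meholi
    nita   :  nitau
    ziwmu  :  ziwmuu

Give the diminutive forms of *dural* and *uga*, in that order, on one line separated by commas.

The suffix is conditioned by the final sound: -i when the stem ends in a consonant (*aget*, *mehol*); -u when the stem ends in a vowel (*kabo*, *nita*, *ziwmu*).
Since the final sound of *dural* is /l/ (a consonant), it takes -i, giving *durali*.
Since the final sound of *uga* is /a/ (a vowel), it takes -u, giving *ugau*.

durali, ugau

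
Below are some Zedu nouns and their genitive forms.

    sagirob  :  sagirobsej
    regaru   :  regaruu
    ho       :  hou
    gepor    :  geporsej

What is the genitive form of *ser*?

sersej

Looking at the final sound of each stem: -sej when the stem ends in a consonant (*sagirob*, *gepor*); -u when the stem ends in a vowel (*regaru*, *ho*).
*ser* — final sound /r/ (a consonant) → -sej → *sersej*.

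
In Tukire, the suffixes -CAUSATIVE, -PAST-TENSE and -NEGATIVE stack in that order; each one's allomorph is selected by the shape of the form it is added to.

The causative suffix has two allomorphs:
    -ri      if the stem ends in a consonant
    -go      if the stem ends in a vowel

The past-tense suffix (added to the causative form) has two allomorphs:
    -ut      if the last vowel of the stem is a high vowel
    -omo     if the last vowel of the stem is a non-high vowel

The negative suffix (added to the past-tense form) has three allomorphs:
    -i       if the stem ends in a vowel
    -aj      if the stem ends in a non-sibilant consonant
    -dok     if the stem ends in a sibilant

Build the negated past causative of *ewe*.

ewegoomoi

*ewe*: final sound = /e/, a vowel → -go → *ewego*.
The causative form *ewego* — last vowel /o/ (a non-high vowel) → -omo → *ewegoomo*.
The final sound of the past-tense form *ewegoomo* is /o/, which is a vowel, so the negative suffix is -i, giving *ewegoomoi*.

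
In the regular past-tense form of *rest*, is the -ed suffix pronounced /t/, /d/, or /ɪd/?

/ɪd/

The stem *rest* ends in /t/ or /d/.
The -ed suffix is realized as /ɪd/ after /t, d/; as /t/ after other voiceless consonants; and as /d/ after other voiced sounds.
So -ed on *rest* is pronounced /ɪd/.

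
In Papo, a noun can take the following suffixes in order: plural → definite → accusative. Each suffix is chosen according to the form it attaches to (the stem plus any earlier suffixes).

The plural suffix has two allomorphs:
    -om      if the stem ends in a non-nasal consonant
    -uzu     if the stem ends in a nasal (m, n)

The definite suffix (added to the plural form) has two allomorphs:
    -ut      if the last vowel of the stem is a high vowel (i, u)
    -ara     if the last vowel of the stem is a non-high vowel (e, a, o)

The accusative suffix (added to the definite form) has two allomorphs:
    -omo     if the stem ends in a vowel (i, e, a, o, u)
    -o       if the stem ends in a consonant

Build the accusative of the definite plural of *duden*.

dudenuzuuto

Since the final consonant of *duden* is /n/ (a nasal), it takes -uzu, giving *dudenuzu*.
The last vowel of the plural form *dudenuzu* is /u/, which is a high vowel, so the definite suffix is -ut, giving *dudenuzuut*.
The final sound of the definite form *dudenuzuut* is /t/, which is a consonant, so the accusative suffix is -o, giving *dudenuzuuto*.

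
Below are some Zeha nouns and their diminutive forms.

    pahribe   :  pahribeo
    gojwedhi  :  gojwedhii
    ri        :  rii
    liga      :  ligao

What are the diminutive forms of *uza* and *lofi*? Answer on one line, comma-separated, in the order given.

The pattern is height harmony: -i when the last vowel of the stem is a high vowel (*gojwedhi*, *ri*); -o when the last vowel of the stem is a non-high vowel (*pahribe*, *liga*).
*uza* — last vowel /a/ (a non-high vowel) → -o → *uzao*.
The last vowel of *lofi* is /i/, which is a high vowel, so the suffix is -i, giving *lofii*.

uzao, lofii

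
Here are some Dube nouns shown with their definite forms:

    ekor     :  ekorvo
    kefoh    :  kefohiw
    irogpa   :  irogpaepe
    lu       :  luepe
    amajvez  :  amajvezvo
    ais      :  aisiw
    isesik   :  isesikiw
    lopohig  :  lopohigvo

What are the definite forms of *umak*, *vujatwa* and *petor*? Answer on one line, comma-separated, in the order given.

The suffix is conditioned by the final sound: -iw when the stem ends in a voiceless consonant (*kefoh*, *ais*, *isesik*); -vo when the stem ends in a voiced consonant (*ekor*, *amajvez*, *lopohig*); -epe when the stem ends in a vowel (*irogpa*, *lu*).
The final sound of *umak* is /k/, which is a voiceless consonant, so the suffix is -iw, giving *umakiw*.
*vujatwa* — final sound /a/ (a vowel) → -epe → *vujatwaepe*.
The final sound of *petor* is /r/, which is a voiced consonant, so the suffix is -vo, giving *petorvo*.

umakiw, vujatwaepe, petorvo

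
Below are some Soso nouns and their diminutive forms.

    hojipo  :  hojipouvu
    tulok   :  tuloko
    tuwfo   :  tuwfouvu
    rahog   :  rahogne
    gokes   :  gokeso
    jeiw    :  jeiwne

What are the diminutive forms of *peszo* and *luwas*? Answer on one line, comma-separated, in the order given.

The suffix is conditioned by the final sound: -o when the stem ends in a voiceless consonant (*tulok*, *gokes*); -ne when the stem ends in a voiced consonant (*rahog*, *jeiw*); -uvu when the stem ends in a vowel (*hojipo*, *tuwfo*).
The final sound of *peszo* is /o/, which is a vowel, so the suffix is -uvu, giving *peszouvu*.
The final sound of *luwas* is /s/, which is a voiceless consonant, so the suffix is -o, giving *luwaso*.

peszouvu, luwaso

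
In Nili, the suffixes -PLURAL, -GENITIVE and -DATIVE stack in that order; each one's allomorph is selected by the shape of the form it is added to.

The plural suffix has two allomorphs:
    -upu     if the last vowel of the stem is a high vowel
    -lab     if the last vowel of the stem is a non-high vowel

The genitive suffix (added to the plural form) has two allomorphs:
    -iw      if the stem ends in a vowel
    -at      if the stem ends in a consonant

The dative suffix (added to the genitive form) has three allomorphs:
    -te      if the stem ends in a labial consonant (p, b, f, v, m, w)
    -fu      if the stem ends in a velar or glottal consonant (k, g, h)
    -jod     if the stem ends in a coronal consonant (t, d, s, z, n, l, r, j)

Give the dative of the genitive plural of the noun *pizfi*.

Since the last vowel of *pizfi* is /i/ (a high vowel), it takes -upu, giving *pizfiupu*.
The plural form *pizfiupu* — final sound /u/ (a vowel) → -iw → *pizfiupuiw*.
The final consonant of the genitive form *pizfiupuiw* is /w/, which is labial, so the dative suffix is -te, giving *pizfiupuiwte*.

pizfiupuiwte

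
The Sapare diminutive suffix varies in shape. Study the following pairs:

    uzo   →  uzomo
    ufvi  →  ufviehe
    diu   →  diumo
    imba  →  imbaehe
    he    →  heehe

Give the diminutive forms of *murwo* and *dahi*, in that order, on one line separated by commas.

The alternation tracks the last vowel of the stem — -mo when the last vowel of the stem is a rounded vowel (*uzo*, *diu*); -ehe when the last vowel of the stem is an unrounded vowel (*ufvi*, *imba*, *he*).
*murwo*: last vowel = /o/, a rounded vowel → -mo → *murwomo*.
Since the last vowel of *dahi* is /i/ (an unrounded vowel), it takes -ehe, giving *dahiehe*.

murwomo, dahiehe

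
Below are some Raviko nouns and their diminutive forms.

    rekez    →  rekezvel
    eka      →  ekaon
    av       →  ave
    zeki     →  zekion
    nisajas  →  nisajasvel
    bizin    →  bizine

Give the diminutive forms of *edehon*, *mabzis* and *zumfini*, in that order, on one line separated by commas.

Looking at the final sound of each stem: -vel when the stem ends in a sibilant (*rekez*, *nisajas*); -e when the stem ends in a non-sibilant consonant (*av*, *bizin*); -on when the stem ends in a vowel (*eka*, *zeki*).
*edehon* — final sound /n/ (a non-sibilant consonant) → -e → *edehone*.
The final sound of *mabzis* is /s/, which is a sibilant, so the suffix is -vel, giving *mabzisvel*.
Since the final sound of *zumfini* is /i/ (a vowel), it takes -on, giving *zumfinion*.

edehone, mabzisvel, zumfinion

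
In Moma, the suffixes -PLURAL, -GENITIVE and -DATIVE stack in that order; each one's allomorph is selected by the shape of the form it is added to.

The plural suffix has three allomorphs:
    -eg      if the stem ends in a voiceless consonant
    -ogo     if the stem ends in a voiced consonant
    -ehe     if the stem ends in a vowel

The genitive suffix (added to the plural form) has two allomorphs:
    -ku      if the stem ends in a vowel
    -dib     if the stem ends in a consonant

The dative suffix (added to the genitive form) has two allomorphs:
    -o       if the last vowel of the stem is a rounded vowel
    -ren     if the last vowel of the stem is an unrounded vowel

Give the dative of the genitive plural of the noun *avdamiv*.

avdamivogokuo

*avdamiv* — final sound /v/ (a voiced consonant) → -ogo → *avdamivogo*.
Since the final sound of the plural form *avdamivogo* is /o/ (a vowel), it takes -ku, giving *avdamivogoku*.
The genitive form *avdamivogoku* — last vowel /u/ (a rounded vowel) → -o → *avdamivogokuo*.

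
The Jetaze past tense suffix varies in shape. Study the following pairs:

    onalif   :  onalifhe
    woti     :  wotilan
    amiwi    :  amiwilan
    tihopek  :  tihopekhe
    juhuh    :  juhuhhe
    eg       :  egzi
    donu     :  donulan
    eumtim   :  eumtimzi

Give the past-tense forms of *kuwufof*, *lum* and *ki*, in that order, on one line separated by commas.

The pattern is voicing of the final sound: -he when the stem ends in a voiceless consonant (*onalif*, *tihopek*, *juhuh*); -zi when the stem ends in a voiced consonant (*eg*, *eumtim*); -lan when the stem ends in a vowel (*woti*, *amiwi*, *donu*).
*kuwufof* — final sound /f/ (a voiceless consonant) → -he → *kuwufofhe*.
The final sound of *lum* is /m/, which is a voiced consonant, so the suffix is -zi, giving *lumzi*.
The final sound of *ki* is /i/, which is a vowel, so the suffix is -lan, giving *kilan*.

kuwufofhe, lumzi, kilan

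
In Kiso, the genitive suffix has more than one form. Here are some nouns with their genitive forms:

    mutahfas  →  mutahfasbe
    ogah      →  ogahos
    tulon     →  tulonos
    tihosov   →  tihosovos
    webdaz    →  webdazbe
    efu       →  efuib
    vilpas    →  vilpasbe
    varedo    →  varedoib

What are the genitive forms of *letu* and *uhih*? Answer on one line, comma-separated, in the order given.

letuib, uhihos

The pattern is sibilance of the final sound: -be when the stem ends in a sibilant (*mutahfas*, *webdaz*, *vilpas*); -os when the stem ends in a non-sibilant consonant (*ogah*, *tulon*, *tihosov*); -ib when the stem ends in a vowel (*efu*, *varedo*).
*letu*: final sound = /u/, a vowel → -ib → *letuib*.
*uhih* — final sound /h/ (a non-sibilant consonant) → -os → *uhihos*.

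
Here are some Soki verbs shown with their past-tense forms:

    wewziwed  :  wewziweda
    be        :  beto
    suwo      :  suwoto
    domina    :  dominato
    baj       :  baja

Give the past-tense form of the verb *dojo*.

dojoto

The alternation tracks the final sound of the stem — -a when the stem ends in a consonant (*wewziwed*, *baj*); -to when the stem ends in a vowel (*be*, *suwo*, *domina*).
Since the final sound of *dojo* is /o/ (a vowel), it takes -to, giving *dojoto*.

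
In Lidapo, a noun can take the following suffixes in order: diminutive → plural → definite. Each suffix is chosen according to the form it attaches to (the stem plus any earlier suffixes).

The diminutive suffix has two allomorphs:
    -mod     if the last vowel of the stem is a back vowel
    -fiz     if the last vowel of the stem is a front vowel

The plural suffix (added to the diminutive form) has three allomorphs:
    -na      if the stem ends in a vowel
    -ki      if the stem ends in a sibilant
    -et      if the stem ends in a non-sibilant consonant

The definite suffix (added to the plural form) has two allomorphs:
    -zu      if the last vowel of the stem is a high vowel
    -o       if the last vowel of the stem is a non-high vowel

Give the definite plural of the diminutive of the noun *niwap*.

Since the last vowel of *niwap* is /a/ (a back vowel), it takes -mod, giving *niwapmod*.
The diminutive form *niwapmod*: final sound = /d/, a non-sibilant consonant → -et → *niwapmodet*.
The plural form *niwapmodet*: last vowel = /e/, a non-high vowel → -o → *niwapmodeto*.

niwapmodeto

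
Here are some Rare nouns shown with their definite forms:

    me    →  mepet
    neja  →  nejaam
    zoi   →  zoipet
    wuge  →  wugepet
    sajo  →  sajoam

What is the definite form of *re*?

The suffix is conditioned by the last vowel: -pet when the last vowel of the stem is a front vowel (*me*, *zoi*, *wuge*); -am when the last vowel of the stem is a back vowel (*neja*, *sajo*).
Since the last vowel of *re* is /e/ (a front vowel), it takes -pet, giving *repet*.

repet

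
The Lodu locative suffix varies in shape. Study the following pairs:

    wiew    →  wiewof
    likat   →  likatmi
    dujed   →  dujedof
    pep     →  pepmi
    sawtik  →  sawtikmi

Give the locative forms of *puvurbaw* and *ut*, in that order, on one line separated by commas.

The alternation tracks the final consonant of the stem — -mi when the stem ends in a voiceless consonant (*likat*, *pep*, *sawtik*); -of when the stem ends in a voiced consonant (*wiew*, *dujed*).
The final consonant of *puvurbaw* is /w/, which is voiced, so the suffix is -of, giving *puvurbawof*.
*ut*: final consonant = /t/, voiceless → -mi → *utmi*.

puvurbawof, utmi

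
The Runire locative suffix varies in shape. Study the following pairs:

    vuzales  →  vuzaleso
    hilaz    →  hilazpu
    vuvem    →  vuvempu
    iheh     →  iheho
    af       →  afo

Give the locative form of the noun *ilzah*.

The alternation tracks the final consonant of the stem — -o when the stem ends in a voiceless consonant (*vuzales*, *iheh*, *af*); -pu when the stem ends in a voiced consonant (*hilaz*, *vuvem*).
*ilzah* — final consonant /h/ (voiceless) → -o → *ilzaho*.

ilzaho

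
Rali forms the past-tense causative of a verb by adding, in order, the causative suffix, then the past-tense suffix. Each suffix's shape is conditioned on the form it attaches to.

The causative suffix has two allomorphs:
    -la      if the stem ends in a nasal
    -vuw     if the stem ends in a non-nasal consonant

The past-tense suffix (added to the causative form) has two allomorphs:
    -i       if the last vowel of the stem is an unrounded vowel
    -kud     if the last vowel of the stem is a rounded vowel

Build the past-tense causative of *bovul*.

bovulvuwkud

*bovul*: final consonant = /l/, non-nasal → -vuw → *bovulvuw*.
The last vowel of the causative form *bovulvuw* is /u/, which is a rounded vowel, so the past-tense suffix is -kud, giving *bovulvuwkud*.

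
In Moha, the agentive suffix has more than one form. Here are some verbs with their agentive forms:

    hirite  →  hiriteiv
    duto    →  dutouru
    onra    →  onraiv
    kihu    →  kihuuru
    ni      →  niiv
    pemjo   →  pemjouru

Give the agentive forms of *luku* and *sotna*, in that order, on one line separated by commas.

lukuuru, sotnaiv

Looking at the last vowel of each stem: -uru when the last vowel of the stem is a rounded vowel (*duto*, *kihu*, *pemjo*); -iv when the last vowel of the stem is an unrounded vowel (*hirite*, *onra*, *ni*).
*luku* — last vowel /u/ (a rounded vowel) → -uru → *lukuuru*.
Since the last vowel of *sotna* is /a/ (an unrounded vowel), it takes -iv, giving *sotnaiv*.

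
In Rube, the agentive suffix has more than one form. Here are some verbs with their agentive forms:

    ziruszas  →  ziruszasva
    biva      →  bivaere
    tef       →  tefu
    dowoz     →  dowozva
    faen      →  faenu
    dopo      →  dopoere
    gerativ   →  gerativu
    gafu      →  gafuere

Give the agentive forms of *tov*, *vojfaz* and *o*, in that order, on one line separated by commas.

tovu, vojfazva, oere

The suffix is conditioned by the final sound: -va when the stem ends in a sibilant (*ziruszas*, *dowoz*); -u when the stem ends in a non-sibilant consonant (*tef*, *faen*, *gerativ*); -ere when the stem ends in a vowel (*biva*, *dopo*, *gafu*).
Since the final sound of *tov* is /v/ (a non-sibilant consonant), it takes -u, giving *tovu*.
The final sound of *vojfaz* is /z/, which is a sibilant, so the suffix is -va, giving *vojfazva*.
The final sound of *o* is /o/, which is a vowel, so the suffix is -ere, giving *oere*.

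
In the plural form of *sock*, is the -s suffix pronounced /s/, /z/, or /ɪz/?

The stem *sock* ends in a voiceless non-sibilant consonant.
The plural suffix surfaces as /ɪz/ after sibilants, /s/ after other voiceless consonants, and /z/ after other voiced sounds.
So the plural -s on *sock* is pronounced /s/.

/s/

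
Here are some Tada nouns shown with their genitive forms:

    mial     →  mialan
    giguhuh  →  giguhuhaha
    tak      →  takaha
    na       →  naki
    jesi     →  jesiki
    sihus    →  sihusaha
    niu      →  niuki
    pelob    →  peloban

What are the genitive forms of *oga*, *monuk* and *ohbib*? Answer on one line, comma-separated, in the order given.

The pattern is voicing of the final sound: -aha when the stem ends in a voiceless consonant (*giguhuh*, *tak*, *sihus*); -an when the stem ends in a voiced consonant (*mial*, *pelob*); -ki when the stem ends in a vowel (*na*, *jesi*, *niu*).
Since the final sound of *oga* is /a/ (a vowel), it takes -ki, giving *ogaki*.
*monuk* — final sound /k/ (a voiceless consonant) → -aha → *monukaha*.
The final sound of *ohbib* is /b/, which is a voiced consonant, so the suffix is -an, giving *ohbiban*.

ogaki, monukaha, ohbiban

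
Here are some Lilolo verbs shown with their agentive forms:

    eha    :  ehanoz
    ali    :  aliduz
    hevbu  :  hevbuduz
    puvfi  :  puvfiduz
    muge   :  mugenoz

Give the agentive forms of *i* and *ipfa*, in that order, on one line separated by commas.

iduz, ipfanoz

The suffix is conditioned by the last vowel: -duz when the last vowel of the stem is a high vowel (*ali*, *hevbu*, *puvfi*); -noz when the last vowel of the stem is a non-high vowel (*eha*, *muge*).
Since the last vowel of *i* is /i/ (a high vowel), it takes -duz, giving *iduz*.
Since the last vowel of *ipfa* is /a/ (a non-high vowel), it takes -noz, giving *ipfanoz*.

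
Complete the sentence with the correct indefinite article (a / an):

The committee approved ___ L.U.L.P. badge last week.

The indefinite article is chosen by the initial *sound* of the following word, not its spelling.
The initialism *L.U.L.P.* is read letter by letter; the first letter, L, is pronounced /ɛl/, which begins with a vowel sound.
So the article is *an*: The committee approved an L.U.L.P. badge last week.

an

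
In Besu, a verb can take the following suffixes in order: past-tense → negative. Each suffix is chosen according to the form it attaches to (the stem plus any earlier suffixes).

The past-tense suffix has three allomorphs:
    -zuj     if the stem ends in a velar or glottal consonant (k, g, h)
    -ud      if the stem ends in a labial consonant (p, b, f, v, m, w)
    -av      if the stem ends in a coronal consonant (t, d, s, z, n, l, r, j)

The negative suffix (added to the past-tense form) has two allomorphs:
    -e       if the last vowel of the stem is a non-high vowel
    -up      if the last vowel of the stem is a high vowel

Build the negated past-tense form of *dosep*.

dosepudup

*dosep* — final consonant /p/ (labial) → -ud → *dosepud*.
The last vowel of the past-tense form *dosepud* is /u/, which is a high vowel, so the negative suffix is -up, giving *dosepudup*.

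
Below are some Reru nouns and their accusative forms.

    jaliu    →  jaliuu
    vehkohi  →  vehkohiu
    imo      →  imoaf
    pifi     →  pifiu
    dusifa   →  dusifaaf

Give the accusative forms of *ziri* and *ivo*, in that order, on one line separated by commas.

The suffix is conditioned by the last vowel: -u when the last vowel of the stem is a high vowel (*jaliu*, *vehkohi*, *pifi*); -af when the last vowel of the stem is a non-high vowel (*imo*, *dusifa*).
Since the last vowel of *ziri* is /i/ (a high vowel), it takes -u, giving *ziriu*.
Since the last vowel of *ivo* is /o/ (a non-high vowel), it takes -af, giving *ivoaf*.

ziriu, ivoaf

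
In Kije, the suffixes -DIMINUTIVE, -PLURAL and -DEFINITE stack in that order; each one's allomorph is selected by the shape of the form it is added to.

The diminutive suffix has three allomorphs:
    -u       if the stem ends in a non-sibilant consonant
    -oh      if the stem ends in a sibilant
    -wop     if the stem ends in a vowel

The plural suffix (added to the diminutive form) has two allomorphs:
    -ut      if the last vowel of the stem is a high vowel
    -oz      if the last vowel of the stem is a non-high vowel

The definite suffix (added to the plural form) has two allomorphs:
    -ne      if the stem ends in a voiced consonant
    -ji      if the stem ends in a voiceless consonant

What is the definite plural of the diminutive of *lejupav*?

*lejupav* — final sound /v/ (a non-sibilant consonant) → -u → *lejupavu*.
The diminutive form *lejupavu*: last vowel = /u/, a high vowel → -ut → *lejupavuut*.
The plural form *lejupavuut*: final consonant = /t/, voiceless → -ji → *lejupavuutji*.

lejupavuutji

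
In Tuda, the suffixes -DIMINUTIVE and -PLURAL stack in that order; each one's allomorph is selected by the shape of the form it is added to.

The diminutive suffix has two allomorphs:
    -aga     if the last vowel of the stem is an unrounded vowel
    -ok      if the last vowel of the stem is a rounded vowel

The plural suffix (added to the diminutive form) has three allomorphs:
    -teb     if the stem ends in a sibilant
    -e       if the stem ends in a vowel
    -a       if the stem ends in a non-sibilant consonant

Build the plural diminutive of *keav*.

Since the last vowel of *keav* is /a/ (an unrounded vowel), it takes -aga, giving *keavaga*.
Since the final sound of the diminutive form *keavaga* is /a/ (a vowel), it takes -e, giving *keavagae*.

keavagae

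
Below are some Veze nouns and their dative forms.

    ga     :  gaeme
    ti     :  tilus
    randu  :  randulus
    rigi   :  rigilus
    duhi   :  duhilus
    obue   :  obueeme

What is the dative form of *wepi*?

wepilus

The suffix is conditioned by the last vowel: -lus when the last vowel of the stem is a high vowel (*ti*, *randu*, *rigi*, *duhi*); -eme when the last vowel of the stem is a non-high vowel (*ga*, *obue*).
*wepi*: last vowel = /i/, a high vowel → -lus → *wepilus*.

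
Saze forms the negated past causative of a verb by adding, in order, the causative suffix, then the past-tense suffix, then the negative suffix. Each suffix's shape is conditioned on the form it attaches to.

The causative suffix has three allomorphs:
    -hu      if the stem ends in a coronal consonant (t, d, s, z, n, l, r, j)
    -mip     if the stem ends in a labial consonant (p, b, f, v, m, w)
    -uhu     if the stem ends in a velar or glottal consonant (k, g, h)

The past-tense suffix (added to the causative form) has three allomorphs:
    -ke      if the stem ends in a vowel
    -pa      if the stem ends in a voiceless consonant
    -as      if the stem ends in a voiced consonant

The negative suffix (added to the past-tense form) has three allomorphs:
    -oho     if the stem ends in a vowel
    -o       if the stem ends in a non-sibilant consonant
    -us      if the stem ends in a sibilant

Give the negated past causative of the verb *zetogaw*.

zetogawmippaoho

*zetogaw* — final consonant /w/ (labial) → -mip → *zetogawmip*.
The final sound of the causative form *zetogawmip* is /p/, which is a voiceless consonant, so the past-tense suffix is -pa, giving *zetogawmippa*.
The final sound of the past-tense form *zetogawmippa* is /a/, which is a vowel, so the negative suffix is -oho, giving *zetogawmippaoho*.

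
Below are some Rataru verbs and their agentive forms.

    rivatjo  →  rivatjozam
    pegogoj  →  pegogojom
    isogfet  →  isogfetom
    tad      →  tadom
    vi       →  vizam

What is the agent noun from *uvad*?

uvadom

Looking at the final sound of each stem: -om when the stem ends in a consonant (*pegogoj*, *isogfet*, *tad*); -zam when the stem ends in a vowel (*rivatjo*, *vi*).
*uvad* — final sound /d/ (a consonant) → -om → *uvadom*.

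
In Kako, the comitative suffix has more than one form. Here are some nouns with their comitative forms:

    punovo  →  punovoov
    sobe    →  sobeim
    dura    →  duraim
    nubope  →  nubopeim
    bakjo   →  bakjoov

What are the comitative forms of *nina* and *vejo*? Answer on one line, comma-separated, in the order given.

ninaim, vejoov

The alternation tracks the last vowel of the stem — -ov when the last vowel of the stem is a rounded vowel (*punovo*, *bakjo*); -im when the last vowel of the stem is an unrounded vowel (*sobe*, *dura*, *nubope*).
Since the last vowel of *nina* is /a/ (an unrounded vowel), it takes -im, giving *ninaim*.
*vejo*: last vowel = /o/, a rounded vowel → -ov → *vejoov*.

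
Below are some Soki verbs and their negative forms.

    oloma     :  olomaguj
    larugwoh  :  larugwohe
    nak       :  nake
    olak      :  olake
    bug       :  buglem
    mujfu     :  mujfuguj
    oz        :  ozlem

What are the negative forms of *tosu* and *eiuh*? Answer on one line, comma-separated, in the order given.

tosuguj, eiuhe

Looking at the final sound of each stem: -e when the stem ends in a voiceless consonant (*larugwoh*, *nak*, *olak*); -lem when the stem ends in a voiced consonant (*bug*, *oz*); -guj when the stem ends in a vowel (*oloma*, *mujfu*).
The final sound of *tosu* is /u/, which is a vowel, so the suffix is -guj, giving *tosuguj*.
*eiuh*: final sound = /h/, a voiceless consonant → -e → *eiuhe*.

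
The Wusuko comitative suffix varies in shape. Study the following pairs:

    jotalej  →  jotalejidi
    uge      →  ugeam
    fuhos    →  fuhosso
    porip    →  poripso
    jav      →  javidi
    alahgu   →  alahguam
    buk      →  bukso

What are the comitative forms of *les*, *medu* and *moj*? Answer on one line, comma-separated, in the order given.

lesso, meduam, mojidi

The pattern is voicing of the final sound: -so when the stem ends in a voiceless consonant (*fuhos*, *porip*, *buk*); -idi when the stem ends in a voiced consonant (*jotalej*, *jav*); -am when the stem ends in a vowel (*uge*, *alahgu*).
Since the final sound of *les* is /s/ (a voiceless consonant), it takes -so, giving *lesso*.
The final sound of *medu* is /u/, which is a vowel, so the suffix is -am, giving *meduam*.
Since the final sound of *moj* is /j/ (a voiced consonant), it takes -idi, giving *mojidi*.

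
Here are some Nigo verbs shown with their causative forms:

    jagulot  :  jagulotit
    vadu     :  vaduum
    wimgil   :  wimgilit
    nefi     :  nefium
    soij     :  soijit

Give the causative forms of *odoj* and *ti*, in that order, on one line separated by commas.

Looking at the final sound of each stem: -it when the stem ends in a consonant (*jagulot*, *wimgil*, *soij*); -um when the stem ends in a vowel (*vadu*, *nefi*).
Since the final sound of *odoj* is /j/ (a consonant), it takes -it, giving *odojit*.
Since the final sound of *ti* is /i/ (a vowel), it takes -um, giving *tium*.

odojit, tium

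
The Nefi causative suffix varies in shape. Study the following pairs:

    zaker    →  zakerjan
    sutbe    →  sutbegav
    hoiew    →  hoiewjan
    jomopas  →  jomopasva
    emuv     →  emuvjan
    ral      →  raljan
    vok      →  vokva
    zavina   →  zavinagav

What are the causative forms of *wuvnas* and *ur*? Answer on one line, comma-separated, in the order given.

wuvnasva, urjan

The suffix is conditioned by the final sound: -va when the stem ends in a voiceless consonant (*jomopas*, *vok*); -jan when the stem ends in a voiced consonant (*zaker*, *hoiew*, *emuv*, *ral*); -gav when the stem ends in a vowel (*sutbe*, *zavina*).
*wuvnas* — final sound /s/ (a voiceless consonant) → -va → *wuvnasva*.
Since the final sound of *ur* is /r/ (a voiced consonant), it takes -jan, giving *urjan*.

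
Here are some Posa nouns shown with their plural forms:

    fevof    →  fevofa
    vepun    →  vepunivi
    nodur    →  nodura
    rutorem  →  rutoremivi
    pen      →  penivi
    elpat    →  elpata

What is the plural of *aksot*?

aksota

The alternation tracks the final consonant of the stem — -ivi when the stem ends in a nasal (*vepun*, *rutorem*, *pen*); -a when the stem ends in a non-nasal consonant (*fevof*, *nodur*, *elpat*).
*aksot*: final consonant = /t/, non-nasal → -a → *aksota*.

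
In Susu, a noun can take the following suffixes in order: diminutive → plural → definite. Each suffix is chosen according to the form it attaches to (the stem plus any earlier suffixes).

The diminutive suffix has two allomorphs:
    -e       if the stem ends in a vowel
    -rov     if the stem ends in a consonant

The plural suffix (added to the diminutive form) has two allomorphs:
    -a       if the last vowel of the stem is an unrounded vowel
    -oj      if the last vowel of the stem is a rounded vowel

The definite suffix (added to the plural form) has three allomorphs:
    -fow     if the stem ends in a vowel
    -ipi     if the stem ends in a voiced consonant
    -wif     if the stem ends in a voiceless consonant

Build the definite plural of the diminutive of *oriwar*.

Since the final sound of *oriwar* is /r/ (a consonant), it takes -rov, giving *oriwarrov*.
The diminutive form *oriwarrov*: last vowel = /o/, a rounded vowel → -oj → *oriwarrovoj*.
The final sound of the plural form *oriwarrovoj* is /j/, which is a voiced consonant, so the definite suffix is -ipi, giving *oriwarrovojipi*.

oriwarrovojipi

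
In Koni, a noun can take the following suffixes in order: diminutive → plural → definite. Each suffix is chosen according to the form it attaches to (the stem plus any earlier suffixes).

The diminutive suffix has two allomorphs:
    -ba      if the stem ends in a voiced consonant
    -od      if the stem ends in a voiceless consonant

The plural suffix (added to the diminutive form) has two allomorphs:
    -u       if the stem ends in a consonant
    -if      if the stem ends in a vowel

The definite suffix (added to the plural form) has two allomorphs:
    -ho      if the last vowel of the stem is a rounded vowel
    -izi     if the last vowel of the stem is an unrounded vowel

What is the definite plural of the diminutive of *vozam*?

vozambaifizi

The final consonant of *vozam* is /m/, which is voiced, so the diminutive suffix is -ba, giving *vozamba*.
The diminutive form *vozamba*: final sound = /a/, a vowel → -if → *vozambaif*.
The plural form *vozambaif*: last vowel = /i/, an unrounded vowel → -izi → *vozambaifizi*.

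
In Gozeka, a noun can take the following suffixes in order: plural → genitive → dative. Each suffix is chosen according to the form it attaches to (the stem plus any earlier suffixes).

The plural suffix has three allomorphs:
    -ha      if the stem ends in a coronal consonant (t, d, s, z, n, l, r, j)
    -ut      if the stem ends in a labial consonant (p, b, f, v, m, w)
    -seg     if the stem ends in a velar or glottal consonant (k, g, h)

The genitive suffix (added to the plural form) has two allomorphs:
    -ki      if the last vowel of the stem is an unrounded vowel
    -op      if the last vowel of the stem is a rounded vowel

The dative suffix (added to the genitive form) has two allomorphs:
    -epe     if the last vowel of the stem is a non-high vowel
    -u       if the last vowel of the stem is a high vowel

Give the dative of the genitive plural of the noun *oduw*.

oduwutopepe

Since the final consonant of *oduw* is /w/ (labial), it takes -ut, giving *oduwut*.
The plural form *oduwut* — last vowel /u/ (a rounded vowel) → -op → *oduwutop*.
Since the last vowel of the genitive form *oduwutop* is /o/ (a non-high vowel), it takes -epe, giving *oduwutopepe*.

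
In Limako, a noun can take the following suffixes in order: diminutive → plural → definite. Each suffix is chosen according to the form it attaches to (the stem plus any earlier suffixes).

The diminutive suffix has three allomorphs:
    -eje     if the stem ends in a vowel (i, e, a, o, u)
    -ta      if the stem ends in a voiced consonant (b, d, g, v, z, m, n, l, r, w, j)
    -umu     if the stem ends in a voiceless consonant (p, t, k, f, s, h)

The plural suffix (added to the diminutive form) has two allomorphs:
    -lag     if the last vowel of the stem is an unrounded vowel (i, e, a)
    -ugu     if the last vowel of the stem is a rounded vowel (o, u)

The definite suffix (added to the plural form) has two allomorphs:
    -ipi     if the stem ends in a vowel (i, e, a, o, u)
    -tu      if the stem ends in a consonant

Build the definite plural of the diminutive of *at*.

atumuuguipi

The final sound of *at* is /t/, which is a voiceless consonant, so the diminutive suffix is -umu, giving *atumu*.
The diminutive form *atumu* — last vowel /u/ (a rounded vowel) → -ugu → *atumuugu*.
Since the final sound of the plural form *atumuugu* is /u/ (a vowel), it takes -ipi, giving *atumuuguipi*.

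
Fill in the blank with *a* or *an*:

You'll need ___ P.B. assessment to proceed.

a

The indefinite article is chosen by the initial *sound* of the following word, not its spelling.
The initialism *P.B.* is read letter by letter; the first letter, P, is pronounced /piː/, which begins with a consonant sound.
So the article is *a*: You'll need a P.B. assessment to proceed.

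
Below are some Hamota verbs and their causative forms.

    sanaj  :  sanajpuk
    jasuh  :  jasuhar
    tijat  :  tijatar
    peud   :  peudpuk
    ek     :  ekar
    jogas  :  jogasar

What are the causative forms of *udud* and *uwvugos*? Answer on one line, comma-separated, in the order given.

The alternation tracks the final consonant of the stem — -ar when the stem ends in a voiceless consonant (*jasuh*, *tijat*, *ek*, *jogas*); -puk when the stem ends in a voiced consonant (*sanaj*, *peud*).
*udud*: final consonant = /d/, voiced → -puk → *ududpuk*.
Since the final consonant of *uwvugos* is /s/ (voiceless), it takes -ar, giving *uwvugosar*.

ududpuk, uwvugosar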